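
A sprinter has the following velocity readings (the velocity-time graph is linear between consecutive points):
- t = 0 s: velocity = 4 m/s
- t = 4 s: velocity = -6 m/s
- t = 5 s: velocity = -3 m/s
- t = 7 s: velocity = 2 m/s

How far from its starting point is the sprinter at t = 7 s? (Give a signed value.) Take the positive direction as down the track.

Displacement is the signed area under the v-t curve.
0–4 s: ½(4 + -6)(4) = -4 m
4–5 s: ½(-6 + -3)(1) = -4.5 m
5–7 s: ½(-3 + 2)(2) = -1 m
Net displacement = -9.5 m

-9.5 m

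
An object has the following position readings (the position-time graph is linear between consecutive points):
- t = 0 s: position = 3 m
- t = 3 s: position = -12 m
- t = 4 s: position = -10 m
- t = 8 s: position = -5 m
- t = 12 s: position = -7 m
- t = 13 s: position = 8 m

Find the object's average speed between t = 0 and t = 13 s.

3 m/s

Average speed = (total path length)/(elapsed time); on a piecewise-linear x-t graph the path length is Σ|Δx|.
0–3 s: |Δx| = |-12 − 3| = 15 m
3–4 s: |Δx| = |-10 − -12| = 2 m
4–8 s: |Δx| = |-5 − -10| = 5 m
8–12 s: |Δx| = |-7 − -5| = 2 m
12–13 s: |Δx| = |8 − -7| = 15 m
Total path = 39 m; average speed = 39/13 = 3 m/s.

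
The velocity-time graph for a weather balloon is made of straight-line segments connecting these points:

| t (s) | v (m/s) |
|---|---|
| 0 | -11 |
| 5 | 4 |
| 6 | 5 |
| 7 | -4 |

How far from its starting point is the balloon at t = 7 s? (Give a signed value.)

-12.5 m

Displacement is the signed area under the v-t curve.
0–5 s: ½(-11 + 4)(5) = -17.5 m
5–6 s: ½(4 + 5)(1) = 4.5 m
6–7 s: ½(5 + -4)(1) = 0.5 m
Net displacement = -12.5 m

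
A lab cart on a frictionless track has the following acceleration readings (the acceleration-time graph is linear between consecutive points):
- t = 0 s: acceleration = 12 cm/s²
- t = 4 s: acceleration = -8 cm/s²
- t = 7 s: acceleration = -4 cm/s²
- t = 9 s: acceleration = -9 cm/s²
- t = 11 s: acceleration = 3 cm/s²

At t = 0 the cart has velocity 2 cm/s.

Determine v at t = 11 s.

Δv equals the area under the a-t graph; then v = v₀ + Δv.
0–4 s: ½(12 + -8)(4) = 8 cm/s
4–7 s: ½(-8 + -4)(3) = -18 cm/s
7–9 s: ½(-4 + -9)(2) = -13 cm/s
9–11 s: ½(-9 + 3)(2) = -6 cm/s
Δv = -29 cm/s, so v(11) = 2 + (-29) = -27 cm/s.

-27 cm/s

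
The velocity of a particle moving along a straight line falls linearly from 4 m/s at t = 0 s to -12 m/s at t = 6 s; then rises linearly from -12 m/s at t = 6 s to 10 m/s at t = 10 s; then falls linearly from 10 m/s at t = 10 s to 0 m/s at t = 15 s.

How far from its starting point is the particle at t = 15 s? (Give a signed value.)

Net displacement equals the area under the velocity-time graph (areas below the axis count negative).
0–6 s: ½(4 + -12)(6) = -24 m
6–10 s: ½(-12 + 10)(4) = -4 m
10–15 s: ½(10 + 0)(5) = 25 m
Net displacement = -3 m

-3 m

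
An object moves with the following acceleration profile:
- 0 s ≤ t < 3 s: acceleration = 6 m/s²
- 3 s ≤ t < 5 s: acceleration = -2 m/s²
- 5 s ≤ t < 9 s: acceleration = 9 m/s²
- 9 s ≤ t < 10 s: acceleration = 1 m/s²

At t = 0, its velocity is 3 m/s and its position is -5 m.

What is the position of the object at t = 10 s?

On each constant-a segment, Δv = aΔt and Δx = v₀Δt + ½aΔt²; chain segment to segment.
0–3 s: v starts 3 m/s; Δx = 3·3 + ½·6·3² = 36 m; v ends 21 m/s.
3–5 s: v starts 21 m/s; Δx = 21·2 + ½·-2·2² = 38 m; v ends 17 m/s.
5–9 s: v starts 17 m/s; Δx = 17·4 + ½·9·4² = 140 m; v ends 53 m/s.
9–10 s: v starts 53 m/s; Δx = 53·1 + ½·1·1² = 53.5 m; v ends 54 m/s.
x(10) = -5 + Σ Δx = 262.5 m.

262.5 m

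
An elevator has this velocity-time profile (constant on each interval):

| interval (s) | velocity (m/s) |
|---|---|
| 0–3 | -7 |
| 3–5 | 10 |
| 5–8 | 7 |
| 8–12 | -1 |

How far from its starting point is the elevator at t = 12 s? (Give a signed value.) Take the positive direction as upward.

Displacement is the signed area under the v-t curve.
0–3 s: -7 × 3 = -21 m
3–5 s: 10 × 2 = 20 m
5–8 s: 7 × 3 = 21 m
8–12 s: -1 × 4 = -4 m
Net displacement = 16 m

16 m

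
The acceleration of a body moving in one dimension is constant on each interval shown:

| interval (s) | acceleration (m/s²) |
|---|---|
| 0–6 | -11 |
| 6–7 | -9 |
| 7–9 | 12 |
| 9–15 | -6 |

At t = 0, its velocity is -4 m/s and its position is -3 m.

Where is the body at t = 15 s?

-871.5 m

On each constant-a segment, Δv = aΔt and Δx = v₀Δt + ½aΔt²; chain segment to segment.
0–6 s: v starts -4 m/s; Δx = -4·6 + ½·-11·6² = -222 m; v ends -70 m/s.
6–7 s: v starts -70 m/s; Δx = -70·1 + ½·-9·1² = -74.5 m; v ends -79 m/s.
7–9 s: v starts -79 m/s; Δx = -79·2 + ½·12·2² = -134 m; v ends -55 m/s.
9–15 s: v starts -55 m/s; Δx = -55·6 + ½·-6·6² = -438 m; v ends -91 m/s.
x(15) = -3 + Σ Δx = -871.5 m.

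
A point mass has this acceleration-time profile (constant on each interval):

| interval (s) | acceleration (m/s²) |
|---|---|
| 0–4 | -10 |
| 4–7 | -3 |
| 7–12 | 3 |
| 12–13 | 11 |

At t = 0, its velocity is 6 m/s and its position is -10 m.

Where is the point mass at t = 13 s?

-381.5 m

On each constant-a segment, Δv = aΔt and Δx = v₀Δt + ½aΔt²; chain segment to segment.
0–4 s: v starts 6 m/s; Δx = 6·4 + ½·-10·4² = -56 m; v ends -34 m/s.
4–7 s: v starts -34 m/s; Δx = -34·3 + ½·-3·3² = -115.5 m; v ends -43 m/s.
7–12 s: v starts -43 m/s; Δx = -43·5 + ½·3·5² = -177.5 m; v ends -28 m/s.
12–13 s: v starts -28 m/s; Δx = -28·1 + ½·11·1² = -22.5 m; v ends -17 m/s.
x(13) = -10 + Σ Δx = -381.5 m.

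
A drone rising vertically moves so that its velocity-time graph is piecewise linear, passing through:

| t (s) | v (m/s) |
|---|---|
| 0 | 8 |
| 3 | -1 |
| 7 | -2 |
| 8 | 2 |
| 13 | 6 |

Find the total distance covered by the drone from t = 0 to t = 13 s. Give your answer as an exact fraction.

Total distance travelled is ∫|v| dt — sum the magnitudes of each area piece.
0–3 s: v = 0 at t = 8/3 s; triangle areas 32/3 + 1/6 = 65/6 m
3–7 s: |½(-1 + -2)(4)| = 6 m
7–8 s: v = 0 at t = 7.5 s; triangle areas 0.5 + 0.5 = 1 m
8–13 s: |½(2 + 6)(5)| = 20 m
Total distance = 227/6 m

227/6 m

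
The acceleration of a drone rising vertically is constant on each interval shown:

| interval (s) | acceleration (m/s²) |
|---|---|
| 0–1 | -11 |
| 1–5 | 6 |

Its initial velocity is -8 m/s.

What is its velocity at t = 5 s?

5 m/s

Δv equals the area under the a-t graph; then v = v₀ + Δv.
0–1 s: -11 × 1 = -11 m/s
1–5 s: 6 × 4 = 24 m/s
Δv = 13 m/s, so v(5) = -8 + (13) = 5 m/s.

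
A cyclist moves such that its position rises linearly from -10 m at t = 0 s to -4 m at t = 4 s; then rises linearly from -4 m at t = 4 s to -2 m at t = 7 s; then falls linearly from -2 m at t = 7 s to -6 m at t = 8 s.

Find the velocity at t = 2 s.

1.5 m/s

Velocity is the slope of the x-t graph on 0–4 s: (-4 − -10)/(4 − 0) = 1.5 m/s.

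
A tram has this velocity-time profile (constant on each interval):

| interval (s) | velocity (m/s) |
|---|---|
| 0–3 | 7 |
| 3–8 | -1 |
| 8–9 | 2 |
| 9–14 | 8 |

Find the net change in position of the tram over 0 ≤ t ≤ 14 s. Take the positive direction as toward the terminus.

Displacement is the signed area under the v-t curve.
0–3 s: 7 × 3 = 21 m
3–8 s: -1 × 5 = -5 m
8–9 s: 2 × 1 = 2 m
9–14 s: 8 × 5 = 40 m
Net displacement = 58 m

58 m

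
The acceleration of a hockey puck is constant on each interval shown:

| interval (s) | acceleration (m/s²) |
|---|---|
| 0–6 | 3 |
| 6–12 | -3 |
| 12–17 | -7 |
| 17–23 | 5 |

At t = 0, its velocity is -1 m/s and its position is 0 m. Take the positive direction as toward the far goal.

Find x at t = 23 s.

-122.5 m

On each constant-a segment, Δv = aΔt and Δx = v₀Δt + ½aΔt²; chain segment to segment.
0–6 s: v starts -1 m/s; Δx = -1·6 + ½·3·6² = 48 m; v ends 17 m/s.
6–12 s: v starts 17 m/s; Δx = 17·6 + ½·-3·6² = 48 m; v ends -1 m/s.
12–17 s: v starts -1 m/s; Δx = -1·5 + ½·-7·5² = -92.5 m; v ends -36 m/s.
17–23 s: v starts -36 m/s; Δx = -36·6 + ½·5·6² = -126 m; v ends -6 m/s.
x(23) = 0 + Σ Δx = -122.5 m.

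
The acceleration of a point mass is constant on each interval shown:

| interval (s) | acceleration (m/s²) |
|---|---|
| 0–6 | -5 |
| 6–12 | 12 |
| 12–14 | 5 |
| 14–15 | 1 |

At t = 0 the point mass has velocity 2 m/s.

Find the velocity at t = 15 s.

Δv equals the area under the a-t graph; then v = v₀ + Δv.
0–6 s: -5 × 6 = -30 m/s
6–12 s: 12 × 6 = 72 m/s
12–14 s: 5 × 2 = 10 m/s
14–15 s: 1 × 1 = 1 m/s
Δv = 53 m/s, so v(15) = 2 + (53) = 55 m/s.

55 m/s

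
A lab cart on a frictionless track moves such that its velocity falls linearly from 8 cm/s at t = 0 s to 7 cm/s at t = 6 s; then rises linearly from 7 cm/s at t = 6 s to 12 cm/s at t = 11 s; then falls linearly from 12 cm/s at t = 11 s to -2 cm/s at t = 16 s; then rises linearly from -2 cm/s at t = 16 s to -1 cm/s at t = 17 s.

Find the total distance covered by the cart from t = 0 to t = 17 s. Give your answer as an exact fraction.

Total distance travelled is ∫|v| dt — sum the magnitudes of each area piece.
0–6 s: |½(8 + 7)(6)| = 45 cm
6–11 s: |½(7 + 12)(5)| = 47.5 cm
11–16 s: v = 0 at t = 107/7 s; triangle areas 180/7 + 5/7 = 185/7 cm
16–17 s: |½(-2 + -1)(1)| = 1.5 cm
Total distance = 843/7 cm

843/7 cm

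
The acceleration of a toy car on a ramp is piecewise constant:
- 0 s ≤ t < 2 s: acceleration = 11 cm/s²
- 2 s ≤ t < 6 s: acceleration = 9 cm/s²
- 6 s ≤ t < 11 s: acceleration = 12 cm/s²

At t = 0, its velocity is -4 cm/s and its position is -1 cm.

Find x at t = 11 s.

577 cm

On each constant-a segment, Δv = aΔt and Δx = v₀Δt + ½aΔt²; chain segment to segment.
0–2 s: v starts -4 cm/s; Δx = -4·2 + ½·11·2² = 14 cm; v ends 18 cm/s.
2–6 s: v starts 18 cm/s; Δx = 18·4 + ½·9·4² = 144 cm; v ends 54 cm/s.
6–11 s: v starts 54 cm/s; Δx = 54·5 + ½·12·5² = 420 cm; v ends 114 cm/s.
x(11) = -1 + Σ Δx = 577 cm.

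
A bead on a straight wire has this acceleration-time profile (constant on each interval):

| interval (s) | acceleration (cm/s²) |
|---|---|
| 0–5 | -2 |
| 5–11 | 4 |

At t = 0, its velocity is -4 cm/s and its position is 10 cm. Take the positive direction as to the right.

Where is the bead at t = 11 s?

-47 cm

On each constant-a segment, Δv = aΔt and Δx = v₀Δt + ½aΔt²; chain segment to segment.
0–5 s: v starts -4 cm/s; Δx = -4·5 + ½·-2·5² = -45 cm; v ends -14 cm/s.
5–11 s: v starts -14 cm/s; Δx = -14·6 + ½·4·6² = -12 cm; v ends 10 cm/s.
x(11) = 10 + Σ Δx = -47 cm.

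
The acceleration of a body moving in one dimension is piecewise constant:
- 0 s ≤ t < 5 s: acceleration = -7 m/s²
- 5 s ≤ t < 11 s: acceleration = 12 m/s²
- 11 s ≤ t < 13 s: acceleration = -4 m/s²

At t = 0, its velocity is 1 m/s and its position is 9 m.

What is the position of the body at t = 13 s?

On each constant-a segment, Δv = aΔt and Δx = v₀Δt + ½aΔt²; chain segment to segment.
0–5 s: v starts 1 m/s; Δx = 1·5 + ½·-7·5² = -82.5 m; v ends -34 m/s.
5–11 s: v starts -34 m/s; Δx = -34·6 + ½·12·6² = 12 m; v ends 38 m/s.
11–13 s: v starts 38 m/s; Δx = 38·2 + ½·-4·2² = 68 m; v ends 30 m/s.
x(13) = 9 + Σ Δx = 6.5 m.

6.5 m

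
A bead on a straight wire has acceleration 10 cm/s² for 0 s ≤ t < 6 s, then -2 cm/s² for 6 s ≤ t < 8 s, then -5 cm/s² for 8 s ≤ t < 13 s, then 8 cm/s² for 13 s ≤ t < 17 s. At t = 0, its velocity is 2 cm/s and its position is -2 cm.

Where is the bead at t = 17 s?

733.5 cm

On each constant-a segment, Δv = aΔt and Δx = v₀Δt + ½aΔt²; chain segment to segment.
0–6 s: v starts 2 cm/s; Δx = 2·6 + ½·10·6² = 192 cm; v ends 62 cm/s.
6–8 s: v starts 62 cm/s; Δx = 62·2 + ½·-2·2² = 120 cm; v ends 58 cm/s.
8–13 s: v starts 58 cm/s; Δx = 58·5 + ½·-5·5² = 227.5 cm; v ends 33 cm/s.
13–17 s: v starts 33 cm/s; Δx = 33·4 + ½·8·4² = 196 cm; v ends 65 cm/s.
x(17) = -2 + Σ Δx = 733.5 cm.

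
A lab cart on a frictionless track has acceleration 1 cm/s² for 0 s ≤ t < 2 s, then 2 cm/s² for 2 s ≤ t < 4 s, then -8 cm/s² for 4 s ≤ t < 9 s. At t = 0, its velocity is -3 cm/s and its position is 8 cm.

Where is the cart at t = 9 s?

-79 cm

On each constant-a segment, Δv = aΔt and Δx = v₀Δt + ½aΔt²; chain segment to segment.
0–2 s: v starts -3 cm/s; Δx = -3·2 + ½·1·2² = -4 cm; v ends -1 cm/s.
2–4 s: v starts -1 cm/s; Δx = -1·2 + ½·2·2² = 2 cm; v ends 3 cm/s.
4–9 s: v starts 3 cm/s; Δx = 3·5 + ½·-8·5² = -85 cm; v ends -37 cm/s.
x(9) = 8 + Σ Δx = -79 cm.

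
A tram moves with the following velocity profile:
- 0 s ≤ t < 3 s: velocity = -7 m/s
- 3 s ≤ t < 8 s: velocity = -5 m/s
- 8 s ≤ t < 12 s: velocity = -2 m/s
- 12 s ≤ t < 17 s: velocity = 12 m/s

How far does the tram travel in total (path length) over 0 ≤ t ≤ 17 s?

114 m

Distance (not displacement) is the total path length: add the absolute areas under v-t.
0–3 s: |-7| × 3 = 21 m
3–8 s: |-5| × 5 = 25 m
8–12 s: |-2| × 4 = 8 m
12–17 s: |12| × 5 = 60 m
Total distance = 114 m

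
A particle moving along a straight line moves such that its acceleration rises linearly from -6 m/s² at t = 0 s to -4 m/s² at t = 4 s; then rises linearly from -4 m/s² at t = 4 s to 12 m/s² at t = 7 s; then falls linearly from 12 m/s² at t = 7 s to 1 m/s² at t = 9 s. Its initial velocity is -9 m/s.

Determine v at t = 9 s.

Δv equals the area under the a-t graph; then v = v₀ + Δv.
0–4 s: ½(-6 + -4)(4) = -20 m/s
4–7 s: ½(-4 + 12)(3) = 12 m/s
7–9 s: ½(12 + 1)(2) = 13 m/s
Δv = 5 m/s, so v(9) = -9 + (5) = -4 m/s.

-4 m/s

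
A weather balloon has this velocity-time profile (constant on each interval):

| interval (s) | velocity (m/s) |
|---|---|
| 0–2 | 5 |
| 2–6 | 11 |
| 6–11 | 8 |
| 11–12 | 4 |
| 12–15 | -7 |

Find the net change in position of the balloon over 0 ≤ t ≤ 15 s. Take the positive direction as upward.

Net displacement equals the area under the velocity-time graph (areas below the axis count negative).
0–2 s: 5 × 2 = 10 m
2–6 s: 11 × 4 = 44 m
6–11 s: 8 × 5 = 40 m
11–12 s: 4 × 1 = 4 m
12–15 s: -7 × 3 = -21 m
Net displacement = 77 m

77 m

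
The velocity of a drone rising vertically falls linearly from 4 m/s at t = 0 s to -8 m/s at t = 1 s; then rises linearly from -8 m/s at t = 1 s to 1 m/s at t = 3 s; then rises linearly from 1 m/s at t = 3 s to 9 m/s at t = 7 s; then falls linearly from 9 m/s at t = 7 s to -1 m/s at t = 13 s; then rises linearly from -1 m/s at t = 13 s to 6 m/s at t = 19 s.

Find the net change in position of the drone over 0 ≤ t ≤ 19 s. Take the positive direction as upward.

Displacement is the signed area under the v-t curve.
0–1 s: ½(4 + -8)(1) = -2 m
1–3 s: ½(-8 + 1)(2) = -7 m
3–7 s: ½(1 + 9)(4) = 20 m
7–13 s: ½(9 + -1)(6) = 24 m
13–19 s: ½(-1 + 6)(6) = 15 m
Net displacement = 50 m

50 m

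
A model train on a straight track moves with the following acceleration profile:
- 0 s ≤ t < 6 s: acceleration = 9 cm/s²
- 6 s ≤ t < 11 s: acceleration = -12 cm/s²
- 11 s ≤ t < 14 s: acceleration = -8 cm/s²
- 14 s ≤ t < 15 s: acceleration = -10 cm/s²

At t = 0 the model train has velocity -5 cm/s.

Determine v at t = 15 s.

-45 cm/s

Δv equals the area under the a-t graph; then v = v₀ + Δv.
0–6 s: 9 × 6 = 54 cm/s
6–11 s: -12 × 5 = -60 cm/s
11–14 s: -8 × 3 = -24 cm/s
14–15 s: -10 × 1 = -10 cm/s
Δv = -40 cm/s, so v(15) = -5 + (-40) = -45 cm/s.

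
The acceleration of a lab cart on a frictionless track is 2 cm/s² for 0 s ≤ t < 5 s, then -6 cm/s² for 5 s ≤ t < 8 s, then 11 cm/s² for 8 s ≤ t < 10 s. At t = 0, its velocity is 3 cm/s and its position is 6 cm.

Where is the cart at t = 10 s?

70 cm

On each constant-a segment, Δv = aΔt and Δx = v₀Δt + ½aΔt²; chain segment to segment.
0–5 s: v starts 3 cm/s; Δx = 3·5 + ½·2·5² = 40 cm; v ends 13 cm/s.
5–8 s: v starts 13 cm/s; Δx = 13·3 + ½·-6·3² = 12 cm; v ends -5 cm/s.
8–10 s: v starts -5 cm/s; Δx = -5·2 + ½·11·2² = 12 cm; v ends 17 cm/s.
x(10) = 6 + Σ Δx = 70 cm.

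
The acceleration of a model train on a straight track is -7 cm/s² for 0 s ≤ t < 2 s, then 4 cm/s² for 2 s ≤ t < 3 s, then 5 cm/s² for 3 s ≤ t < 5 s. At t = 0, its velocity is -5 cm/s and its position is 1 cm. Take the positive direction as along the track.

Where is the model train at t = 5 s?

On each constant-a segment, Δv = aΔt and Δx = v₀Δt + ½aΔt²; chain segment to segment.
0–2 s: v starts -5 cm/s; Δx = -5·2 + ½·-7·2² = -24 cm; v ends -19 cm/s.
2–3 s: v starts -19 cm/s; Δx = -19·1 + ½·4·1² = -17 cm; v ends -15 cm/s.
3–5 s: v starts -15 cm/s; Δx = -15·2 + ½·5·2² = -20 cm; v ends -5 cm/s.
x(5) = 1 + Σ Δx = -60 cm.

-60 cm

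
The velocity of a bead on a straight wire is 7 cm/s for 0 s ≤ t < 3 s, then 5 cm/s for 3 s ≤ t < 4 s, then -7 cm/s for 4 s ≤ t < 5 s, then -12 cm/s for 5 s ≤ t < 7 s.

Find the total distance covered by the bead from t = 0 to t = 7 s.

57 cm

Distance (not displacement) is the total path length: add the absolute areas under v-t.
0–3 s: |7| × 3 = 21 cm
3–4 s: |5| × 1 = 5 cm
4–5 s: |-7| × 1 = 7 cm
5–7 s: |-12| × 2 = 24 cm
Total distance = 57 cm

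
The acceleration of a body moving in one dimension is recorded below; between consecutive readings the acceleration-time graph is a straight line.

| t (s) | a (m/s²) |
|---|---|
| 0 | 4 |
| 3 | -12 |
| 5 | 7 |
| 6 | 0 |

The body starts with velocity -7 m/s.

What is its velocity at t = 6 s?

-20.5 m/s

Δv equals the area under the a-t graph; then v = v₀ + Δv.
0–3 s: ½(4 + -12)(3) = -12 m/s
3–5 s: ½(-12 + 7)(2) = -5 m/s
5–6 s: ½(7 + 0)(1) = 3.5 m/s
Δv = -13.5 m/s, so v(6) = -7 + (-13.5) = -20.5 m/s.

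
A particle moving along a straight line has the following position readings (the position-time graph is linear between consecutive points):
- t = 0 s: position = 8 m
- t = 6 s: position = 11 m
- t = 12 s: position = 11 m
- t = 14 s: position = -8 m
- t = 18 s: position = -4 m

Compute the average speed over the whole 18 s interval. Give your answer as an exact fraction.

Average speed = (total path length)/(elapsed time); on a piecewise-linear x-t graph the path length is Σ|Δx|.
0–6 s: |Δx| = |11 − 8| = 3 m
6–12 s: |Δx| = |11 − 11| = 0 m
12–14 s: |Δx| = |-8 − 11| = 19 m
14–18 s: |Δx| = |-4 − -8| = 4 m
Total path = 26 m; average speed = 26/18 = 13/9 m/s.

13/9 m/s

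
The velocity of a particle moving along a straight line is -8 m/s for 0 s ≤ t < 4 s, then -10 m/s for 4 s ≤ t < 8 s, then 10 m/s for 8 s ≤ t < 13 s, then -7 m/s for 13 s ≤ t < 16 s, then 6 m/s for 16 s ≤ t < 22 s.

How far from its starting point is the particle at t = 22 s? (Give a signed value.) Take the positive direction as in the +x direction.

-7 m

Displacement is the signed area under the v-t curve.
0–4 s: -8 × 4 = -32 m
4–8 s: -10 × 4 = -40 m
8–13 s: 10 × 5 = 50 m
13–16 s: -7 × 3 = -21 m
16–22 s: 6 × 6 = 36 m
Net displacement = -7 m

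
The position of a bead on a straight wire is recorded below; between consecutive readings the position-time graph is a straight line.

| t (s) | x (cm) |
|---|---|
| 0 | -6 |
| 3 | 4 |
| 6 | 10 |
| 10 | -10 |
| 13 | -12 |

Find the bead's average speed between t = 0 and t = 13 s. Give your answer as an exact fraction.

Average speed = (total path length)/(elapsed time); on a piecewise-linear x-t graph the path length is Σ|Δx|.
0–3 s: |Δx| = |4 − -6| = 10 cm
3–6 s: |Δx| = |10 − 4| = 6 cm
6–10 s: |Δx| = |-10 − 10| = 20 cm
10–13 s: |Δx| = |-12 − -10| = 2 cm
Total path = 38 cm; average speed = 38/13 = 38/13 cm/s.

38/13 cm/s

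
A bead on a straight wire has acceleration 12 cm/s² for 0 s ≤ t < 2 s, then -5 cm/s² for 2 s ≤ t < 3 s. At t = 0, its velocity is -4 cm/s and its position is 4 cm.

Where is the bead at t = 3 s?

37.5 cm

On each constant-a segment, Δv = aΔt and Δx = v₀Δt + ½aΔt²; chain segment to segment.
0–2 s: v starts -4 cm/s; Δx = -4·2 + ½·12·2² = 16 cm; v ends 20 cm/s.
2–3 s: v starts 20 cm/s; Δx = 20·1 + ½·-5·1² = 17.5 cm; v ends 15 cm/s.
x(3) = 4 + Σ Δx = 37.5 cm.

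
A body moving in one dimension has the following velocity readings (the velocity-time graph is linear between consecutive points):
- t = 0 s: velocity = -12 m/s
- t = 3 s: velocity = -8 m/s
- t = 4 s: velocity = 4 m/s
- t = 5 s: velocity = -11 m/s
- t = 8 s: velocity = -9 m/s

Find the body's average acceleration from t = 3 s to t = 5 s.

-1.5 m/s²

Average acceleration = Δv/Δt = (-11 − -8)/(5 − 3) = -1.5 m/s².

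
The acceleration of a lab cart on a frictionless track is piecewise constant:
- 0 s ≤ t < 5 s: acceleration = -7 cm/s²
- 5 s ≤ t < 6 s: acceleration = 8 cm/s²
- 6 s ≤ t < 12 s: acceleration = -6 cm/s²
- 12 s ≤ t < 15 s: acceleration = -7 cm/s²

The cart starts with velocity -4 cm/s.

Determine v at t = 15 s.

-88 cm/s

Δv equals the area under the a-t graph; then v = v₀ + Δv.
0–5 s: -7 × 5 = -35 cm/s
5–6 s: 8 × 1 = 8 cm/s
6–12 s: -6 × 6 = -36 cm/s
12–15 s: -7 × 3 = -21 cm/s
Δv = -84 cm/s, so v(15) = -4 + (-84) = -88 cm/s.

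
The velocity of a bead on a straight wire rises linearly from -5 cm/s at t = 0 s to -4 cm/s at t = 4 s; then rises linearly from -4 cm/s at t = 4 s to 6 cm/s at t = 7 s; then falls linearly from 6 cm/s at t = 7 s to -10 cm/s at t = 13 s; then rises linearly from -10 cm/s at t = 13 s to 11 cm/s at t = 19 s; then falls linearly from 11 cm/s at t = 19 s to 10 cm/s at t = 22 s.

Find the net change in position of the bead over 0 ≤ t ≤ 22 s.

7.5 cm

Net displacement equals the area under the velocity-time graph (areas below the axis count negative).
0–4 s: ½(-5 + -4)(4) = -18 cm
4–7 s: ½(-4 + 6)(3) = 3 cm
7–13 s: ½(6 + -10)(6) = -12 cm
13–19 s: ½(-10 + 11)(6) = 3 cm
19–22 s: ½(11 + 10)(3) = 31.5 cm
Net displacement = 7.5 cm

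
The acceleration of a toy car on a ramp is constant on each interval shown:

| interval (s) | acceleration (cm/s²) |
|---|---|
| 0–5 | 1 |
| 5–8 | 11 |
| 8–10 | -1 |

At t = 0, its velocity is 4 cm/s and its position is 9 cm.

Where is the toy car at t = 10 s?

200 cm

On each constant-a segment, Δv = aΔt and Δx = v₀Δt + ½aΔt²; chain segment to segment.
0–5 s: v starts 4 cm/s; Δx = 4·5 + ½·1·5² = 32.5 cm; v ends 9 cm/s.
5–8 s: v starts 9 cm/s; Δx = 9·3 + ½·11·3² = 76.5 cm; v ends 42 cm/s.
8–10 s: v starts 42 cm/s; Δx = 42·2 + ½·-1·2² = 82 cm; v ends 40 cm/s.
x(10) = 9 + Σ Δx = 200 cm.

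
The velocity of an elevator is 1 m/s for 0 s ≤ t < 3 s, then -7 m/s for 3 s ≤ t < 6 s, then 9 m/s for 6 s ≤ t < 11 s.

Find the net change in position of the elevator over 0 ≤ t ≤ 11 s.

Net displacement equals the area under the velocity-time graph (areas below the axis count negative).
0–3 s: 1 × 3 = 3 m
3–6 s: -7 × 3 = -21 m
6–11 s: 9 × 5 = 45 m
Net displacement = 27 m

27 m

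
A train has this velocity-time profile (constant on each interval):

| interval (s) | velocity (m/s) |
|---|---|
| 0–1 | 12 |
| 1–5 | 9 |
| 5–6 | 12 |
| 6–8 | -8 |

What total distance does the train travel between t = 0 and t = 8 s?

Total distance travelled is ∫|v| dt — sum the magnitudes of each area piece.
0–1 s: |12| × 1 = 12 m
1–5 s: |9| × 4 = 36 m
5–6 s: |12| × 1 = 12 m
6–8 s: |-8| × 2 = 16 m
Total distance = 76 m

76 m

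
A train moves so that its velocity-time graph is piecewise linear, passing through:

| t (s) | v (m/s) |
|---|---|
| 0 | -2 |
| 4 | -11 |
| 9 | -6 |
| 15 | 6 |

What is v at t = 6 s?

On 4–9 s the graph is linear from -11 to -6 m/s: v(6) = -11 + (-6 − -11)·(6 − 4)/(9 − 4) = -9 m/s.

-9 m/s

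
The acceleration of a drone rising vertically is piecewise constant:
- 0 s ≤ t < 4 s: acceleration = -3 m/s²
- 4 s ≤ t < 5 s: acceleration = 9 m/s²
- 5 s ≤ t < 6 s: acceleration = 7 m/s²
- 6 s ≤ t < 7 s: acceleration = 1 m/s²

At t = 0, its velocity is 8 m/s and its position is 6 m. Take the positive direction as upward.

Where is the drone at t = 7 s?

35.5 m

On each constant-a segment, Δv = aΔt and Δx = v₀Δt + ½aΔt²; chain segment to segment.
0–4 s: v starts 8 m/s; Δx = 8·4 + ½·-3·4² = 8 m; v ends -4 m/s.
4–5 s: v starts -4 m/s; Δx = -4·1 + ½·9·1² = 0.5 m; v ends 5 m/s.
5–6 s: v starts 5 m/s; Δx = 5·1 + ½·7·1² = 8.5 m; v ends 12 m/s.
6–7 s: v starts 12 m/s; Δx = 12·1 + ½·1·1² = 12.5 m; v ends 13 m/s.
x(7) = 6 + Σ Δx = 35.5 m.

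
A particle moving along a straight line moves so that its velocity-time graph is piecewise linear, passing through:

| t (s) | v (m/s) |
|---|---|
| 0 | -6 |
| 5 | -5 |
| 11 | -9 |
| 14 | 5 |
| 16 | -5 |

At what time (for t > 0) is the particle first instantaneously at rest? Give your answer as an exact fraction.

t = 181/14 s

v changes sign on 11–14 s (from -9 to 5); the graph is linear there, so v = 0 at t = 11 + (9)·(14 − 11)/(5 − -9) = 181/14 s.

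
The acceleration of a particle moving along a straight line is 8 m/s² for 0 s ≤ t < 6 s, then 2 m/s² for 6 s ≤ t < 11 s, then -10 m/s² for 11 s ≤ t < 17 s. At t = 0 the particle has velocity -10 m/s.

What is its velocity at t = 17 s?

Δv equals the area under the a-t graph; then v = v₀ + Δv.
0–6 s: 8 × 6 = 48 m/s
6–11 s: 2 × 5 = 10 m/s
11–17 s: -10 × 6 = -60 m/s
Δv = -2 m/s, so v(17) = -10 + (-2) = -12 m/s.

-12 m/s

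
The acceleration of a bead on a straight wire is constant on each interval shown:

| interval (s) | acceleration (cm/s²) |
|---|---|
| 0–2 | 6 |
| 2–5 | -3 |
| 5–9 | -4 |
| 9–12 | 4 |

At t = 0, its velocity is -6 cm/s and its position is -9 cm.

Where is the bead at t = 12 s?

-87.5 cm

On each constant-a segment, Δv = aΔt and Δx = v₀Δt + ½aΔt²; chain segment to segment.
0–2 s: v starts -6 cm/s; Δx = -6·2 + ½·6·2² = 0 cm; v ends 6 cm/s.
2–5 s: v starts 6 cm/s; Δx = 6·3 + ½·-3·3² = 4.5 cm; v ends -3 cm/s.
5–9 s: v starts -3 cm/s; Δx = -3·4 + ½·-4·4² = -44 cm; v ends -19 cm/s.
9–12 s: v starts -19 cm/s; Δx = -19·3 + ½·4·3² = -39 cm; v ends -7 cm/s.
x(12) = -9 + Σ Δx = -87.5 cm.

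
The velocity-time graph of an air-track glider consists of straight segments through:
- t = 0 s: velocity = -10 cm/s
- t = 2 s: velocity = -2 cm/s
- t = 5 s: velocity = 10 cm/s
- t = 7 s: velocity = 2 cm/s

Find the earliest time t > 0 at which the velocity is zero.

t = 2.5 s

v changes sign on 2–5 s (from -2 to 10); the graph is linear there, so v = 0 at t = 2 + (2)·(5 − 2)/(10 − -2) = 2.5 s.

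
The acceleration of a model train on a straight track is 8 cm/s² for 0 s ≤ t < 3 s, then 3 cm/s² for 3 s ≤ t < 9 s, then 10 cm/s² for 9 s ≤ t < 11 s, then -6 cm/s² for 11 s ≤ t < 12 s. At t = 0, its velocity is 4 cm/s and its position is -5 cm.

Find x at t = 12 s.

440 cm

On each constant-a segment, Δv = aΔt and Δx = v₀Δt + ½aΔt²; chain segment to segment.
0–3 s: v starts 4 cm/s; Δx = 4·3 + ½·8·3² = 48 cm; v ends 28 cm/s.
3–9 s: v starts 28 cm/s; Δx = 28·6 + ½·3·6² = 222 cm; v ends 46 cm/s.
9–11 s: v starts 46 cm/s; Δx = 46·2 + ½·10·2² = 112 cm; v ends 66 cm/s.
11–12 s: v starts 66 cm/s; Δx = 66·1 + ½·-6·1² = 63 cm; v ends 60 cm/s.
x(12) = -5 + Σ Δx = 440 cm.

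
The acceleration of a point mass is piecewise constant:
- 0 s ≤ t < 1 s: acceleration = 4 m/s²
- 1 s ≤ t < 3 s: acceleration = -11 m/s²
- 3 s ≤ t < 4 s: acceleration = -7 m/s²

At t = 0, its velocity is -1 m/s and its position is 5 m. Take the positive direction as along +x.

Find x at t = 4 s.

-32.5 m

On each constant-a segment, Δv = aΔt and Δx = v₀Δt + ½aΔt²; chain segment to segment.
0–1 s: v starts -1 m/s; Δx = -1·1 + ½·4·1² = 1 m; v ends 3 m/s.
1–3 s: v starts 3 m/s; Δx = 3·2 + ½·-11·2² = -16 m; v ends -19 m/s.
3–4 s: v starts -19 m/s; Δx = -19·1 + ½·-7·1² = -22.5 m; v ends -26 m/s.
x(4) = 5 + Σ Δx = -32.5 m.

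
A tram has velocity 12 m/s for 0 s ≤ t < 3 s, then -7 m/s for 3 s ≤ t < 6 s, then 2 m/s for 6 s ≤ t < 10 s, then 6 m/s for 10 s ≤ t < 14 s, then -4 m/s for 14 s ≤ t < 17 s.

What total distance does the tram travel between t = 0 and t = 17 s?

101 m

Distance (not displacement) is the total path length: add the absolute areas under v-t.
0–3 s: |12| × 3 = 36 m
3–6 s: |-7| × 3 = 21 m
6–10 s: |2| × 4 = 8 m
10–14 s: |6| × 4 = 24 m
14–17 s: |-4| × 3 = 12 m
Total distance = 101 m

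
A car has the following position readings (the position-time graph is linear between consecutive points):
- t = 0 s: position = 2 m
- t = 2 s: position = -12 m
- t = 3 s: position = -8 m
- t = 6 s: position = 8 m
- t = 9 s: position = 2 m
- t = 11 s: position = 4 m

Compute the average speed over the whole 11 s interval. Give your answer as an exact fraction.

42/11 m/s

Average speed = (total path length)/(elapsed time); on a piecewise-linear x-t graph the path length is Σ|Δx|.
0–2 s: |Δx| = |-12 − 2| = 14 m
2–3 s: |Δx| = |-8 − -12| = 4 m
3–6 s: |Δx| = |8 − -8| = 16 m
6–9 s: |Δx| = |2 − 8| = 6 m
9–11 s: |Δx| = |4 − 2| = 2 m
Total path = 42 m; average speed = 42/11 = 42/11 m/s.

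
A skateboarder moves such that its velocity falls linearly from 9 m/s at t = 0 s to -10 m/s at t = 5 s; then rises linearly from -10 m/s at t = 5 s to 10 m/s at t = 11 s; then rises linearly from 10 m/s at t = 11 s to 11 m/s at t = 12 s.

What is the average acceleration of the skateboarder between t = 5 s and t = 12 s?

Average acceleration = Δv/Δt = (11 − -10)/(12 − 5) = 3 m/s².

3 m/s²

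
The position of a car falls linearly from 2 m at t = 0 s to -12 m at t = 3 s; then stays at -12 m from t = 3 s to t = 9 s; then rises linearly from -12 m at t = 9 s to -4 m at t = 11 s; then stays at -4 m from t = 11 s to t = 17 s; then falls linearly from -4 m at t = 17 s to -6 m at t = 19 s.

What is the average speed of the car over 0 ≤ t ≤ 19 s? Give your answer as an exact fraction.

24/19 m/s

Average speed = (total path length)/(elapsed time); on a piecewise-linear x-t graph the path length is Σ|Δx|.
0–3 s: |Δx| = |-12 − 2| = 14 m
3–9 s: |Δx| = |-12 − -12| = 0 m
9–11 s: |Δx| = |-4 − -12| = 8 m
11–17 s: |Δx| = |-4 − -4| = 0 m
17–19 s: |Δx| = |-6 − -4| = 2 m
Total path = 24 m; average speed = 24/19 = 24/19 m/s.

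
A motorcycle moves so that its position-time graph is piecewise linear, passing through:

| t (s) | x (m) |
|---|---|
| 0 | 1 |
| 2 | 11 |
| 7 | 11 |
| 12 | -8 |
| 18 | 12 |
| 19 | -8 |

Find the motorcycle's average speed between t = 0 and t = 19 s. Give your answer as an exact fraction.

69/19 m/s

Average speed = (total path length)/(elapsed time); on a piecewise-linear x-t graph the path length is Σ|Δx|.
0–2 s: |Δx| = |11 − 1| = 10 m
2–7 s: |Δx| = |11 − 11| = 0 m
7–12 s: |Δx| = |-8 − 11| = 19 m
12–18 s: |Δx| = |12 − -8| = 20 m
18–19 s: |Δx| = |-8 − 12| = 20 m
Total path = 69 m; average speed = 69/19 = 69/19 m/s.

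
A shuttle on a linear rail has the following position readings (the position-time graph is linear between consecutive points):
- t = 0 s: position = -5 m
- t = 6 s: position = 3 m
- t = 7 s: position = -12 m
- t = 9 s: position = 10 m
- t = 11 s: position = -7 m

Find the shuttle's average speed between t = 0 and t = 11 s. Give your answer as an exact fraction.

62/11 m/s

Average speed = (total path length)/(elapsed time); on a piecewise-linear x-t graph the path length is Σ|Δx|.
0–6 s: |Δx| = |3 − -5| = 8 m
6–7 s: |Δx| = |-12 − 3| = 15 m
7–9 s: |Δx| = |10 − -12| = 22 m
9–11 s: |Δx| = |-7 − 10| = 17 m
Total path = 62 m; average speed = 62/11 = 62/11 m/s.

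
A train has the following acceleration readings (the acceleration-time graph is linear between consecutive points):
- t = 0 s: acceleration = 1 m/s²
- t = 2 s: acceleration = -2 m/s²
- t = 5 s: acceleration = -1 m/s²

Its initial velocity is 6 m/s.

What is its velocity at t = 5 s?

Δv equals the area under the a-t graph; then v = v₀ + Δv.
0–2 s: ½(1 + -2)(2) = -1 m/s
2–5 s: ½(-2 + -1)(3) = -4.5 m/s
Δv = -5.5 m/s, so v(5) = 6 + (-5.5) = 0.5 m/s.

0.5 m/s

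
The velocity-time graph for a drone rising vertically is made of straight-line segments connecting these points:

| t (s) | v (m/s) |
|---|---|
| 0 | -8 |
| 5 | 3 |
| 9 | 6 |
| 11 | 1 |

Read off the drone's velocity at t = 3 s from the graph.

-1.4 m/s

On 0–5 s the graph is linear from -8 to 3 m/s: v(3) = -8 + (3 − -8)·(3 − 0)/(5 − 0) = -1.4 m/s.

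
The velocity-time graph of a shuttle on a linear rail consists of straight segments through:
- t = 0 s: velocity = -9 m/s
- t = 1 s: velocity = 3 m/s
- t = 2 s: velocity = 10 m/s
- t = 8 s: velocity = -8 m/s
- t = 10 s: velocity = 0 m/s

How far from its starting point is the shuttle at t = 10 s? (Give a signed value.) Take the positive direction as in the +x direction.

Displacement is the signed area under the v-t curve.
0–1 s: ½(-9 + 3)(1) = -3 m
1–2 s: ½(3 + 10)(1) = 6.5 m
2–8 s: ½(10 + -8)(6) = 6 m
8–10 s: ½(-8 + 0)(2) = -8 m
Net displacement = 1.5 m

1.5 m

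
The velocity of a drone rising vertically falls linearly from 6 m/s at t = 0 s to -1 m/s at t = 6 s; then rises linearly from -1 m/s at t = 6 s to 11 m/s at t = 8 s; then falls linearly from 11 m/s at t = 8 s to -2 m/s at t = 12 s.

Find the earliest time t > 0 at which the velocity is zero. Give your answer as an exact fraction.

v changes sign on 0–6 s (from 6 to -1); the graph is linear there, so v = 0 at t = 0 + (-6)·(6 − 0)/(-1 − 6) = 36/7 s.

t = 36/7 s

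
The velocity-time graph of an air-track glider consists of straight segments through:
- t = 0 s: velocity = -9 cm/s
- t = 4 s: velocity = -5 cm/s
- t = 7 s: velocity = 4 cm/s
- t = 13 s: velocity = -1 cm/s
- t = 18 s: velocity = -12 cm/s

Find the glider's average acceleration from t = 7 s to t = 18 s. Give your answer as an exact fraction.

Average acceleration = Δv/Δt = (-12 − 4)/(18 − 7) = -16/11 cm/s².

-16/11 cm/s²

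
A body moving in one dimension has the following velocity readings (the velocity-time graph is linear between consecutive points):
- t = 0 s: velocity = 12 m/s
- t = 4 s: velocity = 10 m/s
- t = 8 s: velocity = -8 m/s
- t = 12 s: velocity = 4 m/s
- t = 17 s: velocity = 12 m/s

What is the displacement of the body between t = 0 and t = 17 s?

80 m

Displacement is the signed area under the v-t curve.
0–4 s: ½(12 + 10)(4) = 44 m
4–8 s: ½(10 + -8)(4) = 4 m
8–12 s: ½(-8 + 4)(4) = -8 m
12–17 s: ½(4 + 12)(5) = 40 m
Net displacement = 80 m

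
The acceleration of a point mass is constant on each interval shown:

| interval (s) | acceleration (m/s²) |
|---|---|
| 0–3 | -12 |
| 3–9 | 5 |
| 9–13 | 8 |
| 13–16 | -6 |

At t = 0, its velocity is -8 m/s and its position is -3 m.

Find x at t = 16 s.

-220 m

On each constant-a segment, Δv = aΔt and Δx = v₀Δt + ½aΔt²; chain segment to segment.
0–3 s: v starts -8 m/s; Δx = -8·3 + ½·-12·3² = -78 m; v ends -44 m/s.
3–9 s: v starts -44 m/s; Δx = -44·6 + ½·5·6² = -174 m; v ends -14 m/s.
9–13 s: v starts -14 m/s; Δx = -14·4 + ½·8·4² = 8 m; v ends 18 m/s.
13–16 s: v starts 18 m/s; Δx = 18·3 + ½·-6·3² = 27 m; v ends 0 m/s.
x(16) = -3 + Σ Δx = -220 m.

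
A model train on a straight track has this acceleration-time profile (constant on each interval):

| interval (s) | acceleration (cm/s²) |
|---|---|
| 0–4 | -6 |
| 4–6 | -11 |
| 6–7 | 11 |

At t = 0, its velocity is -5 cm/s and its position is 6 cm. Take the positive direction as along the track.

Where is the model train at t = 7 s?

On each constant-a segment, Δv = aΔt and Δx = v₀Δt + ½aΔt²; chain segment to segment.
0–4 s: v starts -5 cm/s; Δx = -5·4 + ½·-6·4² = -68 cm; v ends -29 cm/s.
4–6 s: v starts -29 cm/s; Δx = -29·2 + ½·-11·2² = -80 cm; v ends -51 cm/s.
6–7 s: v starts -51 cm/s; Δx = -51·1 + ½·11·1² = -45.5 cm; v ends -40 cm/s.
x(7) = 6 + Σ Δx = -187.5 cm.

-187.5 cm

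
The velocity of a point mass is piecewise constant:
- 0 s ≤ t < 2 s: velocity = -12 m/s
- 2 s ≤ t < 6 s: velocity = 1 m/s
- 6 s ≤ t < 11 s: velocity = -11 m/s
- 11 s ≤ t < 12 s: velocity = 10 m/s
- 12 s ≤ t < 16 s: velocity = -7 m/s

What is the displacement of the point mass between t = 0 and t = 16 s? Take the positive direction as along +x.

Net displacement equals the area under the velocity-time graph (areas below the axis count negative).
0–2 s: -12 × 2 = -24 m
2–6 s: 1 × 4 = 4 m
6–11 s: -11 × 5 = -55 m
11–12 s: 10 × 1 = 10 m
12–16 s: -7 × 4 = -28 m
Net displacement = -93 m

-93 m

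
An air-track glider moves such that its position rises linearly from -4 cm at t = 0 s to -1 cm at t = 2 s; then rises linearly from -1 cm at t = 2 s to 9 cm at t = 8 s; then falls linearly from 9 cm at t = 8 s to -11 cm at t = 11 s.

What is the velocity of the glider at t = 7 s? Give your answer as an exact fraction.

5/3 cm/s

Velocity is the slope of the x-t graph on 2–8 s: (9 − -1)/(8 − 2) = 5/3 cm/s.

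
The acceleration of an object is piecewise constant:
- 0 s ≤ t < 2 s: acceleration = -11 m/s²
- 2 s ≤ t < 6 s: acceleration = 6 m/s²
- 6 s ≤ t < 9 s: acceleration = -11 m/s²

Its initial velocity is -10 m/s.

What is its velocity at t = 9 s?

Δv equals the area under the a-t graph; then v = v₀ + Δv.
0–2 s: -11 × 2 = -22 m/s
2–6 s: 6 × 4 = 24 m/s
6–9 s: -11 × 3 = -33 m/s
Δv = -31 m/s, so v(9) = -10 + (-31) = -41 m/s.

-41 m/s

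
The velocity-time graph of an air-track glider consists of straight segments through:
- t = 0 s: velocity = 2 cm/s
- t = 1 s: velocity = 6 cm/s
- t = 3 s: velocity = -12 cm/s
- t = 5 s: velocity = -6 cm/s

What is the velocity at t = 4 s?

-9 cm/s

On 3–5 s the graph is linear from -12 to -6 cm/s: v(4) = -12 + (-6 − -12)·(4 − 3)/(5 − 3) = -9 cm/s.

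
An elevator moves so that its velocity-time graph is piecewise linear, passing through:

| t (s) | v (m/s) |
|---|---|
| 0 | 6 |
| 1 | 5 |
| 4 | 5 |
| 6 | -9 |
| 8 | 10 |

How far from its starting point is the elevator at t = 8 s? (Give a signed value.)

Displacement is the signed area under the v-t curve.
0–1 s: ½(6 + 5)(1) = 5.5 m
1–4 s: 5 × 3 = 15 m
4–6 s: ½(5 + -9)(2) = -4 m
6–8 s: ½(-9 + 10)(2) = 1 m
Net displacement = 17.5 m

17.5 m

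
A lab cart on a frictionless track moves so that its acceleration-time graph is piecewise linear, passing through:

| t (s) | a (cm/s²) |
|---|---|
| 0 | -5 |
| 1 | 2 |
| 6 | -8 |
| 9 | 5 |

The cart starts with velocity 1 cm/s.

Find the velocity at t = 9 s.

-20 cm/s

Δv equals the area under the a-t graph; then v = v₀ + Δv.
0–1 s: ½(-5 + 2)(1) = -1.5 cm/s
1–6 s: ½(2 + -8)(5) = -15 cm/s
6–9 s: ½(-8 + 5)(3) = -4.5 cm/s
Δv = -21 cm/s, so v(9) = 1 + (-21) = -20 cm/s.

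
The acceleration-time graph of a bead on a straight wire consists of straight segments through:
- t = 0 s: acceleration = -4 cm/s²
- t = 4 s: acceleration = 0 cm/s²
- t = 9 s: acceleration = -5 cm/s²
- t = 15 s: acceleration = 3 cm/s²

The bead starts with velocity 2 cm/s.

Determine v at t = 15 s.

-24.5 cm/s

Δv equals the area under the a-t graph; then v = v₀ + Δv.
0–4 s: ½(-4 + 0)(4) = -8 cm/s
4–9 s: ½(0 + -5)(5) = -12.5 cm/s
9–15 s: ½(-5 + 3)(6) = -6 cm/s
Δv = -26.5 cm/s, so v(15) = 2 + (-26.5) = -24.5 cm/s.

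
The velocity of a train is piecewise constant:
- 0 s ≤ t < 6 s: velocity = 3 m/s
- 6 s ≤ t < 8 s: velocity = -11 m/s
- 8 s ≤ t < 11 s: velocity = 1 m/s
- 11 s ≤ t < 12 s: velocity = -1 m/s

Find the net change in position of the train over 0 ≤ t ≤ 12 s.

-2 m

Displacement is the signed area under the v-t curve.
0–6 s: 3 × 6 = 18 m
6–8 s: -11 × 2 = -22 m
8–11 s: 1 × 3 = 3 m
11–12 s: -1 × 1 = -1 m
Net displacement = -2 m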